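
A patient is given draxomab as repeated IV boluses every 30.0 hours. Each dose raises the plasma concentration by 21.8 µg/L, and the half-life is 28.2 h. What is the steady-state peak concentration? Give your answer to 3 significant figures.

k = ln 2 / 28.2 = 0.02458 h⁻¹
Fraction remaining after one interval: e^(−kτ) = e^(−0.02458 × 30.0) = 0.4784
R = 1 / (1 − 0.4784) = 1.917
Css,max = 21.8 × 1.917 ≈ 41.8 µg/L

41.8 µg/L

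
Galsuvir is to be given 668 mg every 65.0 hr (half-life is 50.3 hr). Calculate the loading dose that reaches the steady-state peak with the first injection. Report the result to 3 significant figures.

k = ln 2 / 50.3 = 0.01378 hr⁻¹
Accumulation ratio R = 1 / (1 − e^(−kτ)) = 1 / (1 − e^(−0.01378×65.0)) = 1 / (1 − 0.4083) = 1.690
Loading dose = maintenance dose × R = 668 × 1.690 ≈ 1130 mg

1130 mg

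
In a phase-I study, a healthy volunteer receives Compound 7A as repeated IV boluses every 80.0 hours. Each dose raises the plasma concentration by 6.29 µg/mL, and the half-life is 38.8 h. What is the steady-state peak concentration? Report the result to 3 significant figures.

8.27 µg/mL

k = ln 2 / 38.8 = 0.01786 h⁻¹
Fraction remaining after one interval: e^(−kτ) = e^(−0.01786 × 80.0) = 0.2395
R = 1 / (1 − 0.2395) = 1.315
Css,max = 6.29 × 1.315 ≈ 8.27 µg/mL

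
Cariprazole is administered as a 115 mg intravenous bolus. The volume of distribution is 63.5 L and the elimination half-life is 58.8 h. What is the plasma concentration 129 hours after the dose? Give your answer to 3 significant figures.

C₀ = dose / V = 115 / 63.5 = 1.811 mg/L
k = ln 2 / 58.8 = 0.01179 h⁻¹
C(t) = C₀ e^(−kt) = 1.811 × e^(−0.01179 × 129) = 1.811 × e^(−1.521) = 1.811 × 0.2186 ≈ 0.396 mg/L

0.396 mg/L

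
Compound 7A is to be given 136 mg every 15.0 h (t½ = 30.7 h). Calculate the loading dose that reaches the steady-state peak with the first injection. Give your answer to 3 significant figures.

k = ln 2 / 30.7 = 0.02258 h⁻¹
Accumulation ratio R = 1 / (1 − e^(−kτ)) = 1 / (1 − e^(−0.02258×15.0)) = 1 / (1 − 0.7127) = 3.481
Loading dose = maintenance dose × R = 136 × 3.481 ≈ 473 mg

473 mg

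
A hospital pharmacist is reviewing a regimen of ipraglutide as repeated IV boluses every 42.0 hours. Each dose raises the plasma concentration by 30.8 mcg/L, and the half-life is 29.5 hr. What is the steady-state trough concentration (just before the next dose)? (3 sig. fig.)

k = ln 2 / 29.5 = 0.02350 hr⁻¹
Fraction remaining after one interval: e^(−kτ) = e^(−0.02350 × 42.0) = 0.3727
R = 1 / (1 − 0.3727) = 1.594
Css,max = 30.8 × 1.594 = 49.10 mcg/L
Css,min = Css,max × e^(−kτ) = 49.10 × 0.3727 ≈ 18.3 mcg/L

18.3 mcg/L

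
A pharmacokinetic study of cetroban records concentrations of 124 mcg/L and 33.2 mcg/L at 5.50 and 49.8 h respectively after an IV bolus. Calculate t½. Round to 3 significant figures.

k = ln(C₁/C₂) / (t₂ − t₁) = ln(124/33.2) / (49.8 − 5.50)
  = 1.318 / 44.30 = 0.02975 h⁻¹
t½ = ln 2 / k = ln 2 / 0.02975 ≈ 23.3 hours

23.3 hours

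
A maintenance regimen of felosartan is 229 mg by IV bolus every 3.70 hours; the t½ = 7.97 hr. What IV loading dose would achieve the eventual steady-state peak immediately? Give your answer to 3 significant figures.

k = ln 2 / 7.97 = 0.08697 hr⁻¹
Accumulation ratio R = 1 / (1 − e^(−kτ)) = 1 / (1 − e^(−0.08697×3.70)) = 1 / (1 − 0.7249) = 3.634
Loading dose = maintenance dose × R = 229 × 3.634 ≈ 832 mg

832 mg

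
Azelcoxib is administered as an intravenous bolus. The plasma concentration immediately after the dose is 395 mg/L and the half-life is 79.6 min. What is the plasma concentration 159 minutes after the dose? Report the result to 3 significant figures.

k = ln 2 / 79.6 = 0.008708 min⁻¹
159 min is 1.997 half-lives, so C = 395 × (1/2)^1.997 = 395 × 0.2504 ≈ 98.9 mg/L

98.9 mg/L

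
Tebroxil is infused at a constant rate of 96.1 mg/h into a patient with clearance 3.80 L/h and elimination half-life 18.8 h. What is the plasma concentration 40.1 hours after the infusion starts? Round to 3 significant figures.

Css = rate / CL = 96.1 / 3.80 = 25.29 mg/L
k = ln 2 / 18.8 = 0.03687 h⁻¹
C(t) = Css (1 − e^(−kt)) = 25.29 × (1 − e^(−1.478)) = 25.29 × 0.7720 ≈ 19.5 mg/L

19.5 mg/L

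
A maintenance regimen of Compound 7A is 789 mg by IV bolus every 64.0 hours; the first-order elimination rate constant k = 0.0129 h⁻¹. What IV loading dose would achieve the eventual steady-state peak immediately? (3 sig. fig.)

1400 mg

Accumulation ratio R = 1 / (1 − e^(−kτ)) = 1 / (1 − e^(−0.01290×64.0)) = 1 / (1 − 0.4380) = 1.779
Loading dose = maintenance dose × R = 789 × 1.779 ≈ 1400 mg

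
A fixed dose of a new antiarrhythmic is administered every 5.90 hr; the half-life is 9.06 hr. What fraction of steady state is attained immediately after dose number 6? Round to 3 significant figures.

0.933

k = ln 2 / 9.06 = 0.07651 hr⁻¹
f_n = 1 − e^(−nkτ) = 1 − e^(−6 × 0.07651 × 5.90) = 1 − e^(−2.708) = 1 − 0.06665 ≈ 0.933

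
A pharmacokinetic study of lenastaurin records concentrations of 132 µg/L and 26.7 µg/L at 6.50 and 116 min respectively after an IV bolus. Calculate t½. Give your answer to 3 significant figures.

k = ln(C₁/C₂) / (t₂ − t₁) = ln(132/26.7) / (116 − 6.50)
  = 1.598 / 109.5 = 0.01459 min⁻¹
t½ = ln 2 / k = ln 2 / 0.01459 ≈ 47.5 minutes

47.5 minutes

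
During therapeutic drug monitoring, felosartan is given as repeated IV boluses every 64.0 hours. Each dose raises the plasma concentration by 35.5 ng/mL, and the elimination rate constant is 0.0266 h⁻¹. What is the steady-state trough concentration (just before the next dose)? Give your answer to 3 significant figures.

Fraction remaining after one interval: e^(−kτ) = e^(−0.02660 × 64.0) = 0.1822
R = 1 / (1 − 0.1822) = 1.223
Css,max = 35.5 × 1.223 = 43.41 ng/mL
Css,min = Css,max × e^(−kτ) = 43.41 × 0.1822 ≈ 7.91 ng/mL

7.91 ng/mL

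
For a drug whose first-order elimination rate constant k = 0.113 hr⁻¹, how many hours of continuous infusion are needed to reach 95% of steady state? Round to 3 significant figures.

26.5 hours

f = 1 − e^(−kt)  ⇒  t = −ln(1 − f) / k
t = −ln(1 − 0.95) / 0.1130 = 2.996 / 0.1130 ≈ 26.5 hours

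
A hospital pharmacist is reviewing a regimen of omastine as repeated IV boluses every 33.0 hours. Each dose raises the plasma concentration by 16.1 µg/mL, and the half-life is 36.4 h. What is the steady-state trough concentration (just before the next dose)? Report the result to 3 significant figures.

k = ln 2 / 36.4 = 0.01904 h⁻¹
Fraction remaining after one interval: e^(−kτ) = e^(−0.01904 × 33.0) = 0.5334
R = 1 / (1 − 0.5334) = 2.143
Css,max = 16.1 × 2.143 = 34.51 µg/mL
Css,min = Css,max × e^(−kτ) = 34.51 × 0.5334 ≈ 18.4 µg/mL

18.4 µg/mL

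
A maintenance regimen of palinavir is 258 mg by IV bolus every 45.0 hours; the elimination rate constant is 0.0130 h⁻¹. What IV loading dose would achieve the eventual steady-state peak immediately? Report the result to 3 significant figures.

Accumulation ratio R = 1 / (1 − e^(−kτ)) = 1 / (1 − e^(−0.01300×45.0)) = 1 / (1 − 0.5571) = 2.258
Loading dose = maintenance dose × R = 258 × 2.258 ≈ 583 mg

583 mg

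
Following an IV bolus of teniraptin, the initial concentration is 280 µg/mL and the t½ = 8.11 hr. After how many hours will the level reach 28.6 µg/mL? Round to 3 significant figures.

26.7 hours

k = ln 2 / 8.11 = 0.08547 hr⁻¹
C(t) = C₀ e^(−kt)  ⇒  t = ln(C₀/C) / k
t = ln(280/28.6) / 0.08547 = 2.281 / 0.08547 ≈ 26.7 hours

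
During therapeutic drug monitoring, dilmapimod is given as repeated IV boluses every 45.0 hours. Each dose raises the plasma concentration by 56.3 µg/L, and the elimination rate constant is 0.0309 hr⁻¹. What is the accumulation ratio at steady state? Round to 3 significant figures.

1.33

Fraction remaining after one interval: e^(−kτ) = e^(−0.03090 × 45.0) = 0.2490
R = 1 / (1 − 0.2490) = 1 / 0.7510 ≈ 1.33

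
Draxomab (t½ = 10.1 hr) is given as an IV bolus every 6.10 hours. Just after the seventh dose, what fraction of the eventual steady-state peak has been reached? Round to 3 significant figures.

0.947

k = ln 2 / 10.1 = 0.06863 hr⁻¹
f_n = 1 − e^(−nkτ) = 1 − e^(−7 × 0.06863 × 6.10) = 1 − e^(−2.930) = 1 − 0.05337 ≈ 0.947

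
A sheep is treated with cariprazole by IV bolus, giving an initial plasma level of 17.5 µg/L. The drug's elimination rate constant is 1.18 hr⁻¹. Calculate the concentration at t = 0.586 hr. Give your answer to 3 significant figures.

8.76 µg/L

C(t) = C₀ e^(−kt) = 17.5 × e^(−1.180 × 0.586) = 17.5 × e^(−0.6915) = 17.5 × 0.5008 ≈ 8.76 µg/L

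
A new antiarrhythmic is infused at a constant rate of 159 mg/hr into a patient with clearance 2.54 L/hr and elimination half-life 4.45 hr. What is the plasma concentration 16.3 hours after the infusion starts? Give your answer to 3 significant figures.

57.7 µg/mL

Css = rate / CL = 159 / 2.54 = 62.60 µg/mL
k = ln 2 / 4.45 = 0.1558 hr⁻¹
C(t) = Css (1 − e^(−kt)) = 62.60 × (1 − e^(−2.539)) = 62.60 × 0.9211 ≈ 57.7 µg/mL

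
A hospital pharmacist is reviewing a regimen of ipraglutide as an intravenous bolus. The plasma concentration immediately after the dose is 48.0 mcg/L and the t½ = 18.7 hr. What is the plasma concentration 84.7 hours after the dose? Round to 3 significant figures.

2.08 mcg/L

k = ln 2 / 18.7 = 0.03707 hr⁻¹
84.7 hr is 4.529 half-lives, so C = 48.0 × (1/2)^4.529 = 48.0 × 0.04330 ≈ 2.08 mcg/L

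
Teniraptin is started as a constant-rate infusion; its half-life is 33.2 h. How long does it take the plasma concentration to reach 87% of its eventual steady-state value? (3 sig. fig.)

k = ln 2 / 33.2 = 0.02088 h⁻¹
f = 1 − e^(−kt)  ⇒  t = −ln(1 − f) / k
t = −ln(1 − 0.87) / 0.02088 = 2.040 / 0.02088 ≈ 97.7 hours

97.7 hours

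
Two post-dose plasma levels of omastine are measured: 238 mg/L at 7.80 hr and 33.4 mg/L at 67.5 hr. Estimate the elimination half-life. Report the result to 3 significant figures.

k = ln(C₁/C₂) / (t₂ − t₁) = ln(238/33.4) / (67.5 − 7.80)
  = 1.964 / 59.70 = 0.03289 hr⁻¹
t½ = ln 2 / k = ln 2 / 0.03289 ≈ 21.1 hours

21.1 hours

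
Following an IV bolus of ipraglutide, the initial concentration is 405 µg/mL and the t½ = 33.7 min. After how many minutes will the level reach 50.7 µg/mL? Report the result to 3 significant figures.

k = ln 2 / 33.7 = 0.02057 min⁻¹
C(t) = C₀ e^(−kt)  ⇒  t = ln(C₀/C) / k
t = ln(405/50.7) / 0.02057 = 2.078 / 0.02057 ≈ 101 minutes

101 minutes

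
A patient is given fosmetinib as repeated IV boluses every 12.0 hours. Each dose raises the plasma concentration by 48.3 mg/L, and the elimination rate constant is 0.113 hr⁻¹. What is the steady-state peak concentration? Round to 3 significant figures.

Fraction remaining after one interval: e^(−kτ) = e^(−0.1130 × 12.0) = 0.2577
R = 1 / (1 − 0.2577) = 1.347
Css,max = 48.3 × 1.347 ≈ 65.1 mg/L

65.1 mg/L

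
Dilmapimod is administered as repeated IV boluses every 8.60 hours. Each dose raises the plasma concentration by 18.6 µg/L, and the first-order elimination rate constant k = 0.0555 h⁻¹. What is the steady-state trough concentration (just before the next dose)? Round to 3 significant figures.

Fraction remaining after one interval: e^(−kτ) = e^(−0.05550 × 8.60) = 0.6205
R = 1 / (1 − 0.6205) = 2.635
Css,max = 18.6 × 2.635 = 49.01 µg/L
Css,min = Css,max × e^(−kτ) = 49.01 × 0.6205 ≈ 30.4 µg/L

30.4 µg/L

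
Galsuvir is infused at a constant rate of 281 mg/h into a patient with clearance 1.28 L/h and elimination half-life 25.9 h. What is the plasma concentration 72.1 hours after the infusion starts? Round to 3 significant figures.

Css = rate / CL = 281 / 1.28 = 219.5 µg/mL
k = ln 2 / 25.9 = 0.02676 h⁻¹
C(t) = Css (1 − e^(−kt)) = 219.5 × (1 − e^(−1.930)) = 219.5 × 0.8548 ≈ 188 µg/mL

188 µg/mL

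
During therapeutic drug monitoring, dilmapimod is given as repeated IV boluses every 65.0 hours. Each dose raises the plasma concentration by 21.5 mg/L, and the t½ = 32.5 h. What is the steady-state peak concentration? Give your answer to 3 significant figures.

28.7 mg/L

k = ln 2 / 32.5 = 0.02133 h⁻¹
Fraction remaining after one interval: e^(−kτ) = e^(−0.02133 × 65.0) = 0.2500
R = 1 / (1 − 0.2500) = 1.333
Css,max = 21.5 × 1.333 ≈ 28.7 mg/L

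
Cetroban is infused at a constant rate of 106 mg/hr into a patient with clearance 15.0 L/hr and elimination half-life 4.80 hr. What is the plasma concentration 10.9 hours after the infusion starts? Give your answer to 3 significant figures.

5.60 µg/mL

Css = rate / CL = 106 / 15.0 = 7.067 µg/mL
k = ln 2 / 4.80 = 0.1444 hr⁻¹
C(t) = Css (1 − e^(−kt)) = 7.067 × (1 − e^(−1.574)) = 7.067 × 0.7928 ≈ 5.60 µg/mL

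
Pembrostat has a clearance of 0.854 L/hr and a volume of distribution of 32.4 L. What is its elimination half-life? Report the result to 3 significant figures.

26.3 hours

k = CL / V = 0.854 / 32.4 = 0.02636 hr⁻¹
t½ = ln 2 / k = ln 2 / 0.02636 ≈ 26.3 hours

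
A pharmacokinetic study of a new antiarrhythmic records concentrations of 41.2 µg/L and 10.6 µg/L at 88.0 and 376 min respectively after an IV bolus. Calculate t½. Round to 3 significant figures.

147 minutes

k = ln(C₁/C₂) / (t₂ − t₁) = ln(41.2/10.6) / (376 − 88.0)
  = 1.358 / 288.0 = 0.004714 min⁻¹
t½ = ln 2 / k = ln 2 / 0.004714 ≈ 147 minutes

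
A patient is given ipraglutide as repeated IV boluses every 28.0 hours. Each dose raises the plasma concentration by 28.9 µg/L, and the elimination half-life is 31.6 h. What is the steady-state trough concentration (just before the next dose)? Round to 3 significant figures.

34.1 µg/L

k = ln 2 / 31.6 = 0.02194 h⁻¹
Fraction remaining after one interval: e^(−kτ) = e^(−0.02194 × 28.0) = 0.5411
R = 1 / (1 − 0.5411) = 2.179
Css,max = 28.9 × 2.179 = 62.97 µg/L
Css,min = Css,max × e^(−kτ) = 62.97 × 0.5411 ≈ 34.1 µg/L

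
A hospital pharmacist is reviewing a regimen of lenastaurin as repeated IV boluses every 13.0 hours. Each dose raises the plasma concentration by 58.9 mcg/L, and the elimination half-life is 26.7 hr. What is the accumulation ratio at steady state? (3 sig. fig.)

3.49

k = ln 2 / 26.7 = 0.02596 hr⁻¹
Fraction remaining after one interval: e^(−kτ) = e^(−0.02596 × 13.0) = 0.7136
R = 1 / (1 − 0.7136) = 1 / 0.2864 ≈ 3.49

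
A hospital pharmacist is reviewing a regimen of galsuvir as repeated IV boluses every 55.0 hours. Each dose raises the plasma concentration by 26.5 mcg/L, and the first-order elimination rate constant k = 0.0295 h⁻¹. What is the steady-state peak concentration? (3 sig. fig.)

Fraction remaining after one interval: e^(−kτ) = e^(−0.02950 × 55.0) = 0.1974
R = 1 / (1 − 0.1974) = 1.246
Css,max = 26.5 × 1.246 ≈ 33.0 mcg/L

33.0 mcg/L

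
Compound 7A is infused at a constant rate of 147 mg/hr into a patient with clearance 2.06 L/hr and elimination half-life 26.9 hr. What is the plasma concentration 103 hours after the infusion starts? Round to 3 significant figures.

66.3 mg/L

Css = rate / CL = 147 / 2.06 = 71.36 mg/L
k = ln 2 / 26.9 = 0.02577 hr⁻¹
C(t) = Css (1 − e^(−kt)) = 71.36 × (1 − e^(−2.654)) = 71.36 × 0.9296 ≈ 66.3 mg/L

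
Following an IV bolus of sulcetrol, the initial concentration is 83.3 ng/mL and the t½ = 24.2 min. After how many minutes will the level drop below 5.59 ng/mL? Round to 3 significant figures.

k = ln 2 / 24.2 = 0.02864 min⁻¹
C(t) = C₀ e^(−kt)  ⇒  t = ln(C₀/C) / k
t = ln(83.3/5.59) / 0.02864 = 2.701 / 0.02864 ≈ 94.3 minutes

94.3 minutes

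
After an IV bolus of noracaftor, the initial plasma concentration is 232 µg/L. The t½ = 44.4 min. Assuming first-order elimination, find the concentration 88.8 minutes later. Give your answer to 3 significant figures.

58.0 µg/L

k = ln 2 / 44.4 = 0.01561 min⁻¹
C(t) = C₀ e^(−kt) = 232 × e^(−0.01561 × 88.8) = 232 × e^(−1.386) = 232 × 0.2500 ≈ 58.0 µg/L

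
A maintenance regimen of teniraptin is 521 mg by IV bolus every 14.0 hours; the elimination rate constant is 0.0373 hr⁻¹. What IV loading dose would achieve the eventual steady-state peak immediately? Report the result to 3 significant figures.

Accumulation ratio R = 1 / (1 − e^(−kτ)) = 1 / (1 − e^(−0.03730×14.0)) = 1 / (1 − 0.5932) = 2.458
Loading dose = maintenance dose × R = 521 × 2.458 ≈ 1280 mg

1280 mg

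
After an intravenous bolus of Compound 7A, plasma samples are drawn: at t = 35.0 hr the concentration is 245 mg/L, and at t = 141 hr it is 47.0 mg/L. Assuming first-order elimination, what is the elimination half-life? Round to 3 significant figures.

k = ln(C₁/C₂) / (t₂ − t₁) = ln(245/47.0) / (141 − 35.0)
  = 1.651 / 106.0 = 0.01558 hr⁻¹
t½ = ln 2 / k = ln 2 / 0.01558 ≈ 44.5 hours

44.5 hours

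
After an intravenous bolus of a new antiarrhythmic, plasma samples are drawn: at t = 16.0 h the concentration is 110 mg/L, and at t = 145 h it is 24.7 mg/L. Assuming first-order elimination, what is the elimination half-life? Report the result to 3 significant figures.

59.9 hours

k = ln(C₁/C₂) / (t₂ − t₁) = ln(110/24.7) / (145 − 16.0)
  = 1.494 / 129.0 = 0.01158 h⁻¹
t½ = ln 2 / k = ln 2 / 0.01158 ≈ 59.9 hours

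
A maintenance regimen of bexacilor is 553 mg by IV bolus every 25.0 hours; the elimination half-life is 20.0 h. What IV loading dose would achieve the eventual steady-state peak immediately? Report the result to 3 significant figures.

954 mg

k = ln 2 / 20.0 = 0.03466 h⁻¹
Accumulation ratio R = 1 / (1 − e^(−kτ)) = 1 / (1 − e^(−0.03466×25.0)) = 1 / (1 − 0.4204) = 1.725
Loading dose = maintenance dose × R = 553 × 1.725 ≈ 954 mg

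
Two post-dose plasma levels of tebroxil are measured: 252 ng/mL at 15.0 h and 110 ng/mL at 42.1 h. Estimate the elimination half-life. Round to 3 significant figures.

k = ln(C₁/C₂) / (t₂ − t₁) = ln(252/110) / (42.1 − 15.0)
  = 0.8289 / 27.10 = 0.03059 h⁻¹
t½ = ln 2 / k = ln 2 / 0.03059 ≈ 22.7 hours

22.7 hours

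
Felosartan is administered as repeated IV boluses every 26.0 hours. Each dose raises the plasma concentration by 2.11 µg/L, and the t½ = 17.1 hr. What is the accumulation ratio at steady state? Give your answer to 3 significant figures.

k = ln 2 / 17.1 = 0.04053 hr⁻¹
Fraction remaining after one interval: e^(−kτ) = e^(−0.04053 × 26.0) = 0.3486
R = 1 / (1 − 0.3486) = 1 / 0.6514 ≈ 1.54

1.54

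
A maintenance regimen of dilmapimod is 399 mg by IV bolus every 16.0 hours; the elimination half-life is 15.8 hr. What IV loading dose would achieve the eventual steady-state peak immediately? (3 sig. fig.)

k = ln 2 / 15.8 = 0.04387 hr⁻¹
Accumulation ratio R = 1 / (1 − e^(−kτ)) = 1 / (1 − e^(−0.04387×16.0)) = 1 / (1 − 0.4956) = 1.983
Loading dose = maintenance dose × R = 399 × 1.983 ≈ 791 mg

791 mg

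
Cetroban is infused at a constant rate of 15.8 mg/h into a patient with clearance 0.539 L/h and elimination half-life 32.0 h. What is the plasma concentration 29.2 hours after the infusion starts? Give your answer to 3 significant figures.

Css = rate / CL = 15.8 / 0.539 = 29.31 µg/mL
k = ln 2 / 32.0 = 0.02166 h⁻¹
C(t) = Css (1 − e^(−kt)) = 29.31 × (1 − e^(−0.6325)) = 29.31 × 0.4687 ≈ 13.7 µg/mL

13.7 µg/mL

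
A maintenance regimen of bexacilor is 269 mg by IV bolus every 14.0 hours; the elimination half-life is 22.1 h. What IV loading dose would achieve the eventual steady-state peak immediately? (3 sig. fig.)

k = ln 2 / 22.1 = 0.03136 h⁻¹
Accumulation ratio R = 1 / (1 − e^(−kτ)) = 1 / (1 − e^(−0.03136×14.0)) = 1 / (1 − 0.6446) = 2.814
Loading dose = maintenance dose × R = 269 × 2.814 ≈ 757 mg

757 mg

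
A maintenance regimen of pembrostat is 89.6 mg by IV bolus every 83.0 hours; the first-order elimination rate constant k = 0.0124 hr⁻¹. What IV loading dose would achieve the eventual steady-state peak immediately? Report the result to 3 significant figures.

Accumulation ratio R = 1 / (1 − e^(−kτ)) = 1 / (1 − e^(−0.01240×83.0)) = 1 / (1 − 0.3573) = 1.556
Loading dose = maintenance dose × R = 89.6 × 1.556 ≈ 139 mg

139 mg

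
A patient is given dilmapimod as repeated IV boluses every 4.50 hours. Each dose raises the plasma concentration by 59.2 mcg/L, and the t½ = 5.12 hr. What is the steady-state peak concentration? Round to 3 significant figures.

k = ln 2 / 5.12 = 0.1354 hr⁻¹
Fraction remaining after one interval: e^(−kτ) = e^(−0.1354 × 4.50) = 0.5438
R = 1 / (1 − 0.5438) = 2.192
Css,max = 59.2 × 2.192 ≈ 130 mcg/L

130 mcg/L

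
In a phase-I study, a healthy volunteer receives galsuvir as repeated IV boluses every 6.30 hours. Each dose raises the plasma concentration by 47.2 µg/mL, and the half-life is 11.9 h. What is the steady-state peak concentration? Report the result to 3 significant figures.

k = ln 2 / 11.9 = 0.05825 h⁻¹
Fraction remaining after one interval: e^(−kτ) = e^(−0.05825 × 6.30) = 0.6928
R = 1 / (1 − 0.6928) = 3.256
Css,max = 47.2 × 3.256 ≈ 154 µg/mL

154 µg/mL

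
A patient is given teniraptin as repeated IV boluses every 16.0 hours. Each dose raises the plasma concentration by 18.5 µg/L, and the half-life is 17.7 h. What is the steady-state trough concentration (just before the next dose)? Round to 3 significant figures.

21.2 µg/L

k = ln 2 / 17.7 = 0.03916 h⁻¹
Fraction remaining after one interval: e^(−kτ) = e^(−0.03916 × 16.0) = 0.5344
R = 1 / (1 − 0.5344) = 2.148
Css,max = 18.5 × 2.148 = 39.74 µg/L
Css,min = Css,max × e^(−kτ) = 39.74 × 0.5344 ≈ 21.2 µg/L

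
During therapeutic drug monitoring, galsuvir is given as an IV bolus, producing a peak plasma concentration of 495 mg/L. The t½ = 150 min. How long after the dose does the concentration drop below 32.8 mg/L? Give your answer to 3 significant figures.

k = ln 2 / 150 = 0.004621 min⁻¹
C(t) = C₀ e^(−kt)  ⇒  t = ln(C₀/C) / k
t = ln(495/32.8) / 0.004621 = 2.714 / 0.004621 ≈ 587 minutes

587 minutes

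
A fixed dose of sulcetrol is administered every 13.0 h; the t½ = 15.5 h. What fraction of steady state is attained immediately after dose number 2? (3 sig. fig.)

k = ln 2 / 15.5 = 0.04472 h⁻¹
f_n = 1 − e^(−nkτ) = 1 − e^(−2 × 0.04472 × 13.0) = 1 − e^(−1.163) = 1 − 0.3126 ≈ 0.687

0.687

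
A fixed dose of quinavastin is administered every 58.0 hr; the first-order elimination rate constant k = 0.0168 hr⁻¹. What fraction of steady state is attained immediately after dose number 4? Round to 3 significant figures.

0.980

f_n = 1 − e^(−nkτ) = 1 − e^(−4 × 0.01680 × 58.0) = 1 − e^(−3.898) = 1 − 0.02029 ≈ 0.980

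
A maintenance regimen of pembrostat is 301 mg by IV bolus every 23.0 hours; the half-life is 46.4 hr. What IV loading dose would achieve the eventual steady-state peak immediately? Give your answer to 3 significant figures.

1040 mg

k = ln 2 / 46.4 = 0.01494 hr⁻¹
Accumulation ratio R = 1 / (1 − e^(−kτ)) = 1 / (1 − e^(−0.01494×23.0)) = 1 / (1 − 0.7092) = 3.439
Loading dose = maintenance dose × R = 301 × 3.439 ≈ 1040 mg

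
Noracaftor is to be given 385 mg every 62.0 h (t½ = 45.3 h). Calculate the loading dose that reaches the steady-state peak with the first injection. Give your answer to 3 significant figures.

k = ln 2 / 45.3 = 0.01530 h⁻¹
Accumulation ratio R = 1 / (1 − e^(−kτ)) = 1 / (1 − e^(−0.01530×62.0)) = 1 / (1 − 0.3873) = 1.632
Loading dose = maintenance dose × R = 385 × 1.632 ≈ 628 mg

628 mg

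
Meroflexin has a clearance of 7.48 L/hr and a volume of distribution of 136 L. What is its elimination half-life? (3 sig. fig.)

k = CL / V = 7.48 / 136 = 0.05500 hr⁻¹
t½ = ln 2 / k = ln 2 / 0.05500 ≈ 12.6 hours

12.6 hours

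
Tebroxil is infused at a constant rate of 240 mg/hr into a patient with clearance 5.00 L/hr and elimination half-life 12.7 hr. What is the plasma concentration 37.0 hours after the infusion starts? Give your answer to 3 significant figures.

Css = rate / CL = 240 / 5.00 = 48.00 µg/mL
k = ln 2 / 12.7 = 0.05458 hr⁻¹
C(t) = Css (1 − e^(−kt)) = 48.00 × (1 − e^(−2.019)) = 48.00 × 0.8673 ≈ 41.6 µg/mL

41.6 µg/mL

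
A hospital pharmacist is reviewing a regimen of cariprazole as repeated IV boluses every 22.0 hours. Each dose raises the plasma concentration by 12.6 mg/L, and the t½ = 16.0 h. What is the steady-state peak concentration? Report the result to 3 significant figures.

20.5 mg/L

k = ln 2 / 16.0 = 0.04332 h⁻¹
Fraction remaining after one interval: e^(−kτ) = e^(−0.04332 × 22.0) = 0.3856
R = 1 / (1 − 0.3856) = 1.627
Css,max = 12.6 × 1.627 ≈ 20.5 mg/L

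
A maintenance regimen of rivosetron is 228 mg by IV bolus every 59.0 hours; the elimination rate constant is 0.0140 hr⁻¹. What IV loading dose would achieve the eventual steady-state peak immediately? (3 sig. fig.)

Accumulation ratio R = 1 / (1 − e^(−kτ)) = 1 / (1 − e^(−0.01400×59.0)) = 1 / (1 − 0.4378) = 1.779
Loading dose = maintenance dose × R = 228 × 1.779 ≈ 406 mg

406 mg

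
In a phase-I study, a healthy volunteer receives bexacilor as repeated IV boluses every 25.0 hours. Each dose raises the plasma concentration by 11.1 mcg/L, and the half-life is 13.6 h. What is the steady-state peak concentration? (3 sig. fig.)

15.4 mcg/L

k = ln 2 / 13.6 = 0.05097 h⁻¹
Fraction remaining after one interval: e^(−kτ) = e^(−0.05097 × 25.0) = 0.2797
R = 1 / (1 − 0.2797) = 1.388
Css,max = 11.1 × 1.388 ≈ 15.4 mcg/L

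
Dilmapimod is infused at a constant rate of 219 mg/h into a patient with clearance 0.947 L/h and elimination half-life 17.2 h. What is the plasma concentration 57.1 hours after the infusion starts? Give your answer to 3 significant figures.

208 µg/mL

Css = rate / CL = 219 / 0.947 = 231.3 µg/mL
k = ln 2 / 17.2 = 0.04030 h⁻¹
C(t) = Css (1 − e^(−kt)) = 231.3 × (1 − e^(−2.301)) = 231.3 × 0.8999 ≈ 208 µg/mL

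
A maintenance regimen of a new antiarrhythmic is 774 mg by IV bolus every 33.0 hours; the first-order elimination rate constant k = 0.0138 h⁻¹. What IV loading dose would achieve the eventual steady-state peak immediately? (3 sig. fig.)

Accumulation ratio R = 1 / (1 − e^(−kτ)) = 1 / (1 − e^(−0.01380×33.0)) = 1 / (1 − 0.6342) = 2.734
Loading dose = maintenance dose × R = 774 × 2.734 ≈ 2120 mg

2120 mg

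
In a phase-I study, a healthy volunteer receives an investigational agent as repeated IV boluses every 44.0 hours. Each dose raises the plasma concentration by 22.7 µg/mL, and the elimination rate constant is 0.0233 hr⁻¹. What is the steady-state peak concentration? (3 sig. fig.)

Fraction remaining after one interval: e^(−kτ) = e^(−0.02330 × 44.0) = 0.3587
R = 1 / (1 − 0.3587) = 1.559
Css,max = 22.7 × 1.559 ≈ 35.4 µg/mL

35.4 µg/mL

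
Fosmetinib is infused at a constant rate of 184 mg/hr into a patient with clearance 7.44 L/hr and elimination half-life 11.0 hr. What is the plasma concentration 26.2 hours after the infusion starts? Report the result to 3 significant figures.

Css = rate / CL = 184 / 7.44 = 24.73 mg/L
k = ln 2 / 11.0 = 0.06301 hr⁻¹
C(t) = Css (1 − e^(−kt)) = 24.73 × (1 − e^(−1.651)) = 24.73 × 0.8081 ≈ 20.0 mg/L

20.0 mg/L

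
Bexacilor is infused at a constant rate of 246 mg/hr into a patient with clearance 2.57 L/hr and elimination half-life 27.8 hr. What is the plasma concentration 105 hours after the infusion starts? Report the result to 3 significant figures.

Css = rate / CL = 246 / 2.57 = 95.72 mg/L
k = ln 2 / 27.8 = 0.02493 hr⁻¹
C(t) = Css (1 − e^(−kt)) = 95.72 × (1 − e^(−2.618)) = 95.72 × 0.9271 ≈ 88.7 mg/L

88.7 mg/L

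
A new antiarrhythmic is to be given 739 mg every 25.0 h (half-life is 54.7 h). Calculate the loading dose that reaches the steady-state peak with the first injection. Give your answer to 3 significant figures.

k = ln 2 / 54.7 = 0.01267 h⁻¹
Accumulation ratio R = 1 / (1 − e^(−kτ)) = 1 / (1 − e^(−0.01267×25.0)) = 1 / (1 − 0.7285) = 3.683
Loading dose = maintenance dose × R = 739 × 3.683 ≈ 2720 mg

2720 mg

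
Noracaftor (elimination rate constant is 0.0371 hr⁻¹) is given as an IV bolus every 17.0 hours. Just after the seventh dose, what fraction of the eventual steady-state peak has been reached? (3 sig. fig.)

0.988

f_n = 1 − e^(−nkτ) = 1 − e^(−7 × 0.03710 × 17.0) = 1 − e^(−4.415) = 1 − 0.01210 ≈ 0.988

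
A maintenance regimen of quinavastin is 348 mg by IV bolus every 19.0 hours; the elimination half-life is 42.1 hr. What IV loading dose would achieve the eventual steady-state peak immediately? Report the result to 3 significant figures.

1300 mg

k = ln 2 / 42.1 = 0.01646 hr⁻¹
Accumulation ratio R = 1 / (1 − e^(−kτ)) = 1 / (1 − e^(−0.01646×19.0)) = 1 / (1 − 0.7314) = 3.723
Loading dose = maintenance dose × R = 348 × 3.723 ≈ 1300 mg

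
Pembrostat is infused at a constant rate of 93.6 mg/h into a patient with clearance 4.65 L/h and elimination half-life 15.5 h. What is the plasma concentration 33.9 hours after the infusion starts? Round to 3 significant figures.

Css = rate / CL = 93.6 / 4.65 = 20.13 µg/mL
k = ln 2 / 15.5 = 0.04472 h⁻¹
C(t) = Css (1 − e^(−kt)) = 20.13 × (1 − e^(−1.516)) = 20.13 × 0.7804 ≈ 15.7 µg/mL

15.7 µg/mL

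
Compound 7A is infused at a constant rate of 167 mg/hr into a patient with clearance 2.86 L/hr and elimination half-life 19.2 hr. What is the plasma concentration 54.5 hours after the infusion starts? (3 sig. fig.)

50.2 mg/L

Css = rate / CL = 167 / 2.86 = 58.39 mg/L
k = ln 2 / 19.2 = 0.03610 hr⁻¹
C(t) = Css (1 − e^(−kt)) = 58.39 × (1 − e^(−1.968)) = 58.39 × 0.8602 ≈ 50.2 mg/L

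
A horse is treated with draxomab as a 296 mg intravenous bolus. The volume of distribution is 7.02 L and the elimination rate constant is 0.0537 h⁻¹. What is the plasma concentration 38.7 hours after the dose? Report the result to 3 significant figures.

5.28 µg/mL

C₀ = dose / V = 296 / 7.02 = 42.17 µg/mL
C(t) = C₀ e^(−kt) = 42.17 × e^(−0.05370 × 38.7) = 42.17 × e^(−2.078) = 42.17 × 0.1252 ≈ 5.28 µg/mL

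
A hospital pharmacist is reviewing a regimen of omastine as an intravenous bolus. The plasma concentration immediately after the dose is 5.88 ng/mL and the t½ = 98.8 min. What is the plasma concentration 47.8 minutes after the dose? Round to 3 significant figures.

4.20 ng/mL

k = ln 2 / 98.8 = 0.007016 min⁻¹
C(t) = C₀ e^(−kt) = 5.88 × e^(−0.007016 × 47.8) = 5.88 × e^(−0.3353) = 5.88 × 0.7151 ≈ 4.20 ng/mL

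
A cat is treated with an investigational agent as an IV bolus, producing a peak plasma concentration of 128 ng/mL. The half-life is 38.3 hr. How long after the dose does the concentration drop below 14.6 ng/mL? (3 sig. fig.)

120 hours

k = ln 2 / 38.3 = 0.01810 hr⁻¹
C(t) = C₀ e^(−kt)  ⇒  t = ln(C₀/C) / k
t = ln(128/14.6) / 0.01810 = 2.171 / 0.01810 ≈ 120 hours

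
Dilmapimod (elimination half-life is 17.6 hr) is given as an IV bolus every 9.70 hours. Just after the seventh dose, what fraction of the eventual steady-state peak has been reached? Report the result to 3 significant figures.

k = ln 2 / 17.6 = 0.03938 hr⁻¹
f_n = 1 − e^(−nkτ) = 1 − e^(−7 × 0.03938 × 9.70) = 1 − e^(−2.674) = 1 − 0.06897 ≈ 0.931

0.931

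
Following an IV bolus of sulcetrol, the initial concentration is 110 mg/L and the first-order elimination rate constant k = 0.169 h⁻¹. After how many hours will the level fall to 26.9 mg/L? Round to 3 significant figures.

C(t) = C₀ e^(−kt)  ⇒  t = ln(C₀/C) / k
t = ln(110/26.9) / 0.1690 = 1.408 / 0.1690 ≈ 8.33 hours

8.33 hours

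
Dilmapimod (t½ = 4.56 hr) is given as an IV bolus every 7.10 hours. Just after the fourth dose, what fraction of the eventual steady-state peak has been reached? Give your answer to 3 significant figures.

k = ln 2 / 4.56 = 0.1520 hr⁻¹
f_n = 1 − e^(−nkτ) = 1 − e^(−4 × 0.1520 × 7.10) = 1 − e^(−4.317) = 1 − 0.01334 ≈ 0.987

0.987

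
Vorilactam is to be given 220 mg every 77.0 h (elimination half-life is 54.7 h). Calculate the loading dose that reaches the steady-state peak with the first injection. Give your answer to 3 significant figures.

353 mg

k = ln 2 / 54.7 = 0.01267 h⁻¹
Accumulation ratio R = 1 / (1 − e^(−kτ)) = 1 / (1 − e^(−0.01267×77.0)) = 1 / (1 − 0.3769) = 1.605
Loading dose = maintenance dose × R = 220 × 1.605 ≈ 353 mg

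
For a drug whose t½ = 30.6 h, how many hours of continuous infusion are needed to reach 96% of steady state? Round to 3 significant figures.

142 hours

k = ln 2 / 30.6 = 0.02265 h⁻¹
f = 1 − e^(−kt)  ⇒  t = −ln(1 − f) / k
t = −ln(1 − 0.96) / 0.02265 = 3.219 / 0.02265 ≈ 142 hours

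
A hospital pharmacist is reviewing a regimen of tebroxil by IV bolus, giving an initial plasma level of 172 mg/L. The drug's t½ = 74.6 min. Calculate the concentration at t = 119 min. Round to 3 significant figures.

k = ln 2 / 74.6 = 0.009292 min⁻¹
119 min is 1.595 half-lives, so C = 172 × (1/2)^1.595 = 172 × 0.3310 ≈ 56.9 mg/L

56.9 mg/L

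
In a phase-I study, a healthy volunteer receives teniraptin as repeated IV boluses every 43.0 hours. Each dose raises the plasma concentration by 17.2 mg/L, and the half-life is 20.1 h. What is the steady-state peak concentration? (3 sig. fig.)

k = ln 2 / 20.1 = 0.03448 h⁻¹
Fraction remaining after one interval: e^(−kτ) = e^(−0.03448 × 43.0) = 0.2270
R = 1 / (1 − 0.2270) = 1.294
Css,max = 17.2 × 1.294 ≈ 22.3 mg/L

22.3 mg/L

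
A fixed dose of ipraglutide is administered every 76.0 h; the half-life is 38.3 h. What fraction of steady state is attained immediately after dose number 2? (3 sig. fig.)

k = ln 2 / 38.3 = 0.01810 h⁻¹
f_n = 1 − e^(−nkτ) = 1 − e^(−2 × 0.01810 × 76.0) = 1 − e^(−2.751) = 1 − 0.06387 ≈ 0.936

0.936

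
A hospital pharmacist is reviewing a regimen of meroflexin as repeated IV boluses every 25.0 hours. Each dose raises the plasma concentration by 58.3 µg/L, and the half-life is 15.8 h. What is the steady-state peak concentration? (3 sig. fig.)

87.5 µg/L

k = ln 2 / 15.8 = 0.04387 h⁻¹
Fraction remaining after one interval: e^(−kτ) = e^(−0.04387 × 25.0) = 0.3340
R = 1 / (1 − 0.3340) = 1.501
Css,max = 58.3 × 1.501 ≈ 87.5 µg/L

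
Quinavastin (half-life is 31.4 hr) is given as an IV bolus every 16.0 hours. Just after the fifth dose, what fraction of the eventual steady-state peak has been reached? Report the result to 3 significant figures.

k = ln 2 / 31.4 = 0.02207 hr⁻¹
f_n = 1 − e^(−nkτ) = 1 − e^(−5 × 0.02207 × 16.0) = 1 − e^(−1.766) = 1 − 0.1710 ≈ 0.829

0.829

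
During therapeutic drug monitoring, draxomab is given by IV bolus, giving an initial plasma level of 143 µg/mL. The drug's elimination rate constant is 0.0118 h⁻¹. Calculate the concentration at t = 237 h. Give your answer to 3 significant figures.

8.73 µg/mL

C(t) = C₀ e^(−kt) = 143 × e^(−0.01180 × 237) = 143 × e^(−2.797) = 143 × 0.06102 ≈ 8.73 µg/mL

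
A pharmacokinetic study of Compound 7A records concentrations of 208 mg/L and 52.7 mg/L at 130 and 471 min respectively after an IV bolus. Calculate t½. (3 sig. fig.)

k = ln(C₁/C₂) / (t₂ − t₁) = ln(208/52.7) / (471 − 130)
  = 1.373 / 341.0 = 0.004026 min⁻¹
t½ = ln 2 / k = ln 2 / 0.004026 ≈ 172 minutes

172 minutes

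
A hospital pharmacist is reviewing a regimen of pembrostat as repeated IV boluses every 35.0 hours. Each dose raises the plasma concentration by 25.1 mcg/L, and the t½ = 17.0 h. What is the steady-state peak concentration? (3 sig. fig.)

33.0 mcg/L

k = ln 2 / 17.0 = 0.04077 h⁻¹
Fraction remaining after one interval: e^(−kτ) = e^(−0.04077 × 35.0) = 0.2400
R = 1 / (1 − 0.2400) = 1.316
Css,max = 25.1 × 1.316 ≈ 33.0 mcg/L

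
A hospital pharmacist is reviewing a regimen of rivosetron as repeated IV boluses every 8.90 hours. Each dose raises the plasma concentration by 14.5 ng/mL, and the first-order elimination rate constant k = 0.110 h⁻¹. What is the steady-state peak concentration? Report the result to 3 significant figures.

Fraction remaining after one interval: e^(−kτ) = e^(−0.1100 × 8.90) = 0.3757
R = 1 / (1 − 0.3757) = 1.602
Css,max = 14.5 × 1.602 ≈ 23.2 ng/mL

23.2 ng/mL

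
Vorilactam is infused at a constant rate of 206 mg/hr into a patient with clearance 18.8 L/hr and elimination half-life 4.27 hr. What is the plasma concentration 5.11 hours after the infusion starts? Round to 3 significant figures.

6.18 µg/mL

Css = rate / CL = 206 / 18.8 = 10.96 µg/mL
k = ln 2 / 4.27 = 0.1623 hr⁻¹
C(t) = Css (1 − e^(−kt)) = 10.96 × (1 − e^(−0.8295)) = 10.96 × 0.5637 ≈ 6.18 µg/mL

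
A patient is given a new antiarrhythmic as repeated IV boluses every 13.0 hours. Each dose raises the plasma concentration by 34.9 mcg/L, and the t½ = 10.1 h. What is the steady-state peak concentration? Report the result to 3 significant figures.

k = ln 2 / 10.1 = 0.06863 h⁻¹
Fraction remaining after one interval: e^(−kτ) = e^(−0.06863 × 13.0) = 0.4098
R = 1 / (1 − 0.4098) = 1.694
Css,max = 34.9 × 1.694 ≈ 59.1 mcg/L

59.1 mcg/L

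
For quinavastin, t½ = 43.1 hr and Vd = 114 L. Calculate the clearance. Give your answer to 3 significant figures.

k = ln 2 / t½ = ln 2 / 43.1 = 0.01608 hr⁻¹
CL = k · V = 0.01608 × 114 ≈ 1.83 L/hr

1.83 L/hr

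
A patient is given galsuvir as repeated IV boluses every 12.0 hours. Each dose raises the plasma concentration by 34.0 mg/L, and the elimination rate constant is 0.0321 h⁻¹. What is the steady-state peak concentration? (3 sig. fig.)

Fraction remaining after one interval: e^(−kτ) = e^(−0.03210 × 12.0) = 0.6803
R = 1 / (1 − 0.6803) = 3.128
Css,max = 34.0 × 3.128 ≈ 106 mg/L

106 mg/L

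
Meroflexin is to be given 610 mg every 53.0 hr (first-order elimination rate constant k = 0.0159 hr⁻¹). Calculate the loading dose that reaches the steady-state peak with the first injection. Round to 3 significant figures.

1070 mg

Accumulation ratio R = 1 / (1 − e^(−kτ)) = 1 / (1 − e^(−0.01590×53.0)) = 1 / (1 − 0.4305) = 1.756
Loading dose = maintenance dose × R = 610 × 1.756 ≈ 1070 mg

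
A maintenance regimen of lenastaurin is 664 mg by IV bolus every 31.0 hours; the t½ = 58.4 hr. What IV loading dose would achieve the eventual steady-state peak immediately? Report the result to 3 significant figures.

2160 mg

k = ln 2 / 58.4 = 0.01187 hr⁻¹
Accumulation ratio R = 1 / (1 − e^(−kτ)) = 1 / (1 − e^(−0.01187×31.0)) = 1 / (1 − 0.6922) = 3.248
Loading dose = maintenance dose × R = 664 × 3.248 ≈ 2160 mg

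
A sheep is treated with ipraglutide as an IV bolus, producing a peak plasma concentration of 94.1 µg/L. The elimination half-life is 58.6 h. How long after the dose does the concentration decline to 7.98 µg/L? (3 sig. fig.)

209 hours

k = ln 2 / 58.6 = 0.01183 h⁻¹
C(t) = C₀ e^(−kt)  ⇒  t = ln(C₀/C) / k
t = ln(94.1/7.98) / 0.01183 = 2.467 / 0.01183 ≈ 209 hours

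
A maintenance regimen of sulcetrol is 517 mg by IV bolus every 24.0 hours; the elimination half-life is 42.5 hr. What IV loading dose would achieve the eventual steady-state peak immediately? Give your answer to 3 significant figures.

1600 mg

k = ln 2 / 42.5 = 0.01631 hr⁻¹
Accumulation ratio R = 1 / (1 − e^(−kτ)) = 1 / (1 − e^(−0.01631×24.0)) = 1 / (1 − 0.6761) = 3.087
Loading dose = maintenance dose × R = 517 × 3.087 ≈ 1600 mg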